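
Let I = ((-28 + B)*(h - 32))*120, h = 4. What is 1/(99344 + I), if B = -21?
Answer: 1/263984 ≈ 3.7881e-6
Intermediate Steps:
I = 164640 (I = ((-28 - 21)*(4 - 32))*120 = -49*(-28)*120 = 1372*120 = 164640)
1/(99344 + I) = 1/(99344 + 164640) = 1/263984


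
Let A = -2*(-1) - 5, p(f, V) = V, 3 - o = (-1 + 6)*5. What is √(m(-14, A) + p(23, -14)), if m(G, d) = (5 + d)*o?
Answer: I*√58 ≈ 7.6158*I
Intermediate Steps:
o = -22 (o = 3 - (-1 + 6)*5 = 3 - 5*5 = 3 - 1*25 = 3 - 25 = -22)
A = -3 (A = 2 - 5 = -3)
m(G, d) = -110 - 22*d (m(G, d) = (5 + d)*(-22) = -110 - 22*d)
√(m(-14, A) + p(23, -14)) = √((-110 - 22*(-3)) - 14) = √((-110 + 66) - 14) = √(-44 - 14) = √(-58) = I*√58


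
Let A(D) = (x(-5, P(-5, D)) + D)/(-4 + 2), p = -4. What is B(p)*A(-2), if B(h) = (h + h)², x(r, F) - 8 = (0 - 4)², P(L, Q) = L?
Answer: -704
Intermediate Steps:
x(r, F) = 24 (x(r, F) = 8 + (0 - 4)² = 8 + (-4)² = 8 + 16 = 24)
B(h) = 4*h² (B(h) = (2*h)² = 4*h²)
A(D) = -12 - D/2 (A(D) = (24 + D)/(-4 + 2) = (24 + D)/(-2) = (24 + D)*(-½) = -12 - D/2)
B(p)*A(-2) = (4*(-4)²)*(-12 - ½*(-2)) = (4*16)*(-12 + 1) = 64*(-11) = -704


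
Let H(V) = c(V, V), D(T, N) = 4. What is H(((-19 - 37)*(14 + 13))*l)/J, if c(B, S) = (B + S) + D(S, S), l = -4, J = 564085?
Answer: 2420/112817 ≈ 0.021451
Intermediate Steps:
c(B, S) = 4 + B + S (c(B, S) = (B + S) + 4 = 4 + B + S)
H(V) = 4 + 2*V (H(V) = 4 + V + V = 4 + 2*V)
H(((-19 - 37)*(14 + 13))*l)/J = (4 + 2*(((-19 - 37)*(14 + 13))*(-4)))/564085 = (4 + 2*(-56*27*(-4)))*(1/564085) = (4 + 2*(-1512*(-4)))*(1/564085) = (4 + 2*6048)*(1/564085) = (4 + 12096)*(1/564085) = 12100*(1/564085) = 2420/112817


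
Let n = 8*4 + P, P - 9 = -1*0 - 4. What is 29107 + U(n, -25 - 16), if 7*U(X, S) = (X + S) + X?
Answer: 203782/7 ≈ 29112.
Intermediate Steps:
P = 5 (P = 9 + (-1*0 - 4) = 9 + (0 - 4) = 9 - 4 = 5)
n = 37 (n = 8*4 + 5 = 32 + 5 = 37)
U(X, S) = S/7 + 2*X/7 (U(X, S) = ((X + S) + X)/7 = ((S + X) + X)/7 = (S + 2*X)/7 = S/7 + 2*X/7)
29107 + U(n, -25 - 16) = 29107 + ((-25 - 16)/7 + (2/7)*37) = 29107 + ((⅐)*(-41) + 74/7) = 29107 + (-41/7 + 74/7) = 29107 + 33/7 = 203782/7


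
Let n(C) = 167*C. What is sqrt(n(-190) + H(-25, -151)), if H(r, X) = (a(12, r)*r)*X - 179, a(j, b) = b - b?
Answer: I*sqrt(31909) ≈ 178.63*I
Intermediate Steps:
a(j, b) = 0
H(r, X) = -179 (H(r, X) = (0*r)*X - 179 = 0*X - 179 = 0 - 179 = -179)
sqrt(n(-190) + H(-25, -151)) = sqrt(167*(-190) - 179) = sqrt(-31730 - 179) = sqrt(-31909) = I*sqrt(31909)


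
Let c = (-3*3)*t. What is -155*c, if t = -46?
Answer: -64170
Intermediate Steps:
c = 414 (c = -3*3*(-46) = -9*(-46) = 414)
-155*c = -155*414 = -64170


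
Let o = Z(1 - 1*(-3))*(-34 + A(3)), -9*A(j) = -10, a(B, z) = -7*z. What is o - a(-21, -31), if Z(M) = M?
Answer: -3137/9 ≈ -348.56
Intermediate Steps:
A(j) = 10/9 (A(j) = -⅑*(-10) = 10/9)
o = -1184/9 (o = (1 - 1*(-3))*(-34 + 10/9) = (1 + 3)*(-296/9) = 4*(-296/9) = -1184/9 ≈ -131.56)
o - a(-21, -31) = -1184/9 - (-7)*(-31) = -1184/9 - 1*217 = -1184/9 - 217 = -3137/9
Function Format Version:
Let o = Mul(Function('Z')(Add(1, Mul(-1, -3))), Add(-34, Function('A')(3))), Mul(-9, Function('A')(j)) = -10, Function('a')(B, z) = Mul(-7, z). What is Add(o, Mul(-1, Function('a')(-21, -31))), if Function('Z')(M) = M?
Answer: Rational(-3137, 9) ≈ -348.56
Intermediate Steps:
Function('A')(j) = Rational(10, 9) (Function('A')(j) = Mul(Rational(-1, 9), -10) = Rational(10, 9))
o = Rational(-1184, 9) (o = Mul(Add(1, Mul(-1, -3)), Add(-34, Rational(10, 9))) = Mul(Add(1, 3), Rational(-296, 9)) = Mul(4, Rational(-296, 9)) = Rational(-1184, 9) ≈ -131.56)
Add(o, Mul(-1, Function('a')(-21, -31))) = Add(Rational(-1184, 9), Mul(-1, Mul(-7, -31))) = Add(Rational(-1184, 9), Mul(-1, 217)) = Add(Rational(-1184, 9), -217) = Rational(-3137, 9)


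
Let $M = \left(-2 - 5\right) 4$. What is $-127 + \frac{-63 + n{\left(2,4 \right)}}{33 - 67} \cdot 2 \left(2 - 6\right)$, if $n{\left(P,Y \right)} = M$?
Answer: $- \frac{2523}{17} \approx -148.41$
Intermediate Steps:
$M = -28$ ($M = \left(-7\right) 4 = -28$)
$n{\left(P,Y \right)} = -28$
$-127 + \frac{-63 + n{\left(2,4 \right)}}{33 - 67} \cdot 2 \left(2 - 6\right) = -127 + \frac{-63 - 28}{33 - 67} \cdot 2 \left(2 - 6\right) = -127 + - \frac{91}{-34} \cdot 2 \left(-4\right) = -127 + \left(-91\right) \left(- \frac{1}{34}\right) \left(-8\right) = -127 + \frac{91}{34} \left(-8\right) = -127 - \frac{364}{17} = - \frac{2523}{17}$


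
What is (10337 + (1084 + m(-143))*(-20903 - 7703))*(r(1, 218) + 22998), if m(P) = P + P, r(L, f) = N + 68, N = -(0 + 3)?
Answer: -526234259813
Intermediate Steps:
N = -3 (N = -1*3 = -3)
r(L, f) = 65 (r(L, f) = -3 + 68 = 65)
m(P) = 2*P
(10337 + (1084 + m(-143))*(-20903 - 7703))*(r(1, 218) + 22998) = (10337 + (1084 + 2*(-143))*(-20903 - 7703))*(65 + 22998) = (10337 + (1084 - 286)*(-28606))*23063 = (10337 + 798*(-28606))*23063 = (10337 - 22827588)*23063 = -22817251*23063 = -526234259813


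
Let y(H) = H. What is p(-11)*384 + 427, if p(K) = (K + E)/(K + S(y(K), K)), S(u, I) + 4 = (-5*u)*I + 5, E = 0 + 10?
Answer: 87663/205 ≈ 427.62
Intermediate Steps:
E = 10
S(u, I) = 1 - 5*I*u (S(u, I) = -4 + ((-5*u)*I + 5) = -4 + (-5*I*u + 5) = -4 + (5 - 5*I*u) = 1 - 5*I*u)
p(K) = (10 + K)/(1 + K - 5*K**2) (p(K) = (K + 10)/(K + (1 - 5*K*K)) = (10 + K)/(K + (1 - 5*K**2)) = (10 + K)/(1 + K - 5*K**2))
p(-11)*384 + 427 = ((10 - 11)/(1 - 11 - 5*(-11)**2))*384 + 427 = (-1/(1 - 11 - 5*121))*384 + 427 = (-1/(1 - 11 - 605))*384 + 427 = (-1/(-615))*384 + 427 = -1/615*(-1)*384 + 427 = (1/615)*384 + 427 = 128/205 + 427 = 87663/205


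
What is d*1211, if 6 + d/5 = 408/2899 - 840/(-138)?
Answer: 91927010/66677 ≈ 1378.7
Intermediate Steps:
d = 75910/66677 (d = -30 + 5*(408/2899 - 840/(-138)) = -30 + 5*(408*(1/2899) - 840*(-1/138)) = -30 + 5*(408/2899 + 140/23) = -30 + 5*(415244/66677) = -30 + 2076220/66677 = 75910/66677 ≈ 1.1385)
d*1211 = (75910/66677)*1211 = 91927010/66677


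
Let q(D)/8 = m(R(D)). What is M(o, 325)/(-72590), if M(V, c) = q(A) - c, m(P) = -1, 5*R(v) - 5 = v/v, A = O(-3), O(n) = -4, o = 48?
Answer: 333/72590 ≈ 0.0045874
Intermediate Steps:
A = -4
R(v) = 6/5 (R(v) = 1 + (v/v)/5 = 1 + (⅕)*1 = 1 + ⅕ = 6/5)
q(D) = -8 (q(D) = 8*(-1) = -8)
M(V, c) = -8 - c
M(o, 325)/(-72590) = (-8 - 1*325)/(-72590) = (-8 - 325)*(-1/72590) = -333*(-1/72590) = 333/72590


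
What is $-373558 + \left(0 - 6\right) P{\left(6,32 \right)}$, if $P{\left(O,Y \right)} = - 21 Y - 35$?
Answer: $-369316$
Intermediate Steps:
$P{\left(O,Y \right)} = -35 - 21 Y$ ($P{\left(O,Y \right)} = - 21 Y - 35 = -35 - 21 Y$)
$-373558 + \left(0 - 6\right) P{\left(6,32 \right)} = -373558 + \left(0 - 6\right) \left(-35 - 672\right) = -373558 - -4242 = -373558 + 4242 = -369316$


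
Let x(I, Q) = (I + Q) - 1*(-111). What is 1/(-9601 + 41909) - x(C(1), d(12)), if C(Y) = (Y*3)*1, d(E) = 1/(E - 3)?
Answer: -33180307/290772 ≈ -114.11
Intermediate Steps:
d(E) = 1/(-3 + E)
C(Y) = 3*Y (C(Y) = (3*Y)*1 = 3*Y)
x(I, Q) = 111 + I + Q (x(I, Q) = (I + Q) + 111 = 111 + I + Q)
1/(-9601 + 41909) - x(C(1), d(12)) = 1/(-9601 + 41909) - (111 + 3*1 + 1/(-3 + 12)) = 1/32308 - (111 + 3 + 1/9) = 1/32308 - 1*1027/9 = 1/32308 - 1027/9 = -33180307/290772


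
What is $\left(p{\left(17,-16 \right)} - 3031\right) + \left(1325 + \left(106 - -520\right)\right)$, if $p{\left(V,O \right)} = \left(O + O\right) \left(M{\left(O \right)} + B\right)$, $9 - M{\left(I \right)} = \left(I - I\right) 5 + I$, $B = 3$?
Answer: $-1976$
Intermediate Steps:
$M{\left(I \right)} = 9 - I$ ($M{\left(I \right)} = 9 - \left(\left(I - I\right) 5 + I\right) = 9 - \left(0 \cdot 5 + I\right) = 9 - \left(0 + I\right) = 9 - I$)
$p{\left(V,O \right)} = 2 O \left(12 - O\right)$ ($p{\left(V,O \right)} = \left(O + O\right) \left(\left(9 - O\right) + 3\right) = 2 O \left(12 - O\right)$)
$\left(p{\left(17,-16 \right)} - 3031\right) + \left(1325 + \left(106 - -520\right)\right) = \left(2 \left(-16\right) \left(12 - -16\right) - 3031\right) + \left(1325 + \left(106 - -520\right)\right) = \left(2 \left(-16\right) \left(12 + 16\right) - 3031\right) + \left(1325 + \left(106 + 520\right)\right) = \left(2 \left(-16\right) 28 - 3031\right) + \left(1325 + 626\right) = \left(-896 - 3031\right) + 1951 = -3927 + 1951 = -1976$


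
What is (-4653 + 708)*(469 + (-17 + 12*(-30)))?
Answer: -362940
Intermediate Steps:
(-4653 + 708)*(469 + (-17 + 12*(-30))) = -3945*(469 + (-17 - 360)) = -3945*(469 - 377) = -3945*92 = -362940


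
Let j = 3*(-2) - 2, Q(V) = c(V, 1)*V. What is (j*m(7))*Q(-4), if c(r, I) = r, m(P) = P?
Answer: -896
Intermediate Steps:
Q(V) = V² (Q(V) = V*V = V²)
j = -8 (j = -6 - 2 = -8)
(j*m(7))*Q(-4) = -8*7*(-4)² = -56*16 = -896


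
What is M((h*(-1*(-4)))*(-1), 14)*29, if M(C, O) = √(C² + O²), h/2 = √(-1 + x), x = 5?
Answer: 58*√113 ≈ 616.55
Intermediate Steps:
h = 4 (h = 2*√(-1 + 5) = 2*√4 = 2*2 = 4)
M((h*(-1*(-4)))*(-1), 14)*29 = √(((4*(-1*(-4)))*(-1))² + 14²)*29 = √(((4*4)*(-1))² + 196)*29 = √((16*(-1))² + 196)*29 = √((-16)² + 196)*29 = √(256 + 196)*29 = √452*29 = (2*√113)*29 = 58*√113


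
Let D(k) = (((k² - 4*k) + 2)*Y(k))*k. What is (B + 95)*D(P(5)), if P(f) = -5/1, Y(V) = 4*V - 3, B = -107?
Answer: -64860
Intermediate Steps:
Y(V) = -3 + 4*V
P(f) = -5 (P(f) = -5*1 = -5)
D(k) = k*(-3 + 4*k)*(2 + k² - 4*k) (D(k) = (((k² - 4*k) + 2)*(-3 + 4*k))*k = ((2 + k² - 4*k)*(-3 + 4*k))*k = ((-3 + 4*k)*(2 + k² - 4*k))*k = k*(-3 + 4*k)*(2 + k² - 4*k))
(B + 95)*D(P(5)) = (-107 + 95)*(-5*(-3 + 4*(-5))*(2 + (-5)² - 4*(-5))) = -(-60)*(-3 - 20)*(2 + 25 + 20) = -(-60)*(-23)*47 = -12*5405 = -64860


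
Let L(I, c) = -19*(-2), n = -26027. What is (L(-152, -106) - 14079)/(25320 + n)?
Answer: 14041/707 ≈ 19.860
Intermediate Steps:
L(I, c) = 38
(L(-152, -106) - 14079)/(25320 + n) = (38 - 14079)/(25320 - 26027) = -14041/(-707) = -14041*(-1/707) = 14041/707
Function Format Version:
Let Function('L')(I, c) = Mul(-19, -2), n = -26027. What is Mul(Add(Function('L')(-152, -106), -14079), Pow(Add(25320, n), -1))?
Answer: Rational(14041, 707) ≈ 19.860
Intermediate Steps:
Function('L')(I, c) = 38
Mul(Add(Function('L')(-152, -106), -14079), Pow(Add(25320, n), -1)) = Mul(Add(38, -14079), Pow(Add(25320, -26027), -1)) = Mul(-14041, Pow(-707, -1)) = Mul(-14041, Rational(-1, 707)) = Rational(14041, 707)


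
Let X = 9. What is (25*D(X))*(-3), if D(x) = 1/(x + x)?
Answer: -25/6 ≈ -4.1667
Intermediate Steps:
D(x) = 1/(2*x)
(25*D(X))*(-3) = (25*((1/2)/9))*(-3) = (25*((1/2)*(1/9)))*(-3) = (25*(1/18))*(-3) = (25/18)*(-3) = -25/6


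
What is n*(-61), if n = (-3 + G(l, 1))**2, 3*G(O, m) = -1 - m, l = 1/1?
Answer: -7381/9 ≈ -820.11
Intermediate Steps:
l = 1
G(O, m) = -1/3 - m/3 (G(O, m) = (-1 - m)/3 = -1/3 - m/3)
n = 121/9 (n = (-3 + (-1/3 - 1/3*1))**2 = (-3 + (-1/3 - 1/3))**2 = (-3 - 2/3)**2 = (-11/3)**2 = 121/9 ≈ 13.444)
n*(-61) = (121/9)*(-61) = -7381/9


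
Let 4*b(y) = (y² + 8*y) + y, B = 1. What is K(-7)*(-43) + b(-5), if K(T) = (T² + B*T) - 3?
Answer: -1682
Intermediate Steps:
b(y) = y²/4 + 9*y/4 (b(y) = ((y² + 8*y) + y)/4 = (y² + 9*y)/4 = y²/4 + 9*y/4)
K(T) = -3 + T + T² (K(T) = (T² + 1*T) - 3 = (T² + T) - 3 = (T + T²) - 3 = -3 + T + T²)
K(-7)*(-43) + b(-5) = (-3 - 7 + (-7)²)*(-43) + (¼)*(-5)*(9 - 5) = (-3 - 7 + 49)*(-43) + (¼)*(-5)*4 = 39*(-43) - 5 = -1677 - 5 = -1682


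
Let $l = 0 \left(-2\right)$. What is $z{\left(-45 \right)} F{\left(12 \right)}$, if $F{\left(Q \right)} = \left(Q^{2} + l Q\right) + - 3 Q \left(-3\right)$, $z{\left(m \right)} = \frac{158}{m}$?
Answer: $- \frac{4424}{5} \approx -884.8$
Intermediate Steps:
$l = 0$
$F{\left(Q \right)} = Q^{2} + 9 Q$ ($F{\left(Q \right)} = \left(Q^{2} + 0 Q\right) + - 3 Q \left(-3\right) = \left(Q^{2} + 0\right) + 9 Q = Q^{2} + 9 Q$)
$z{\left(-45 \right)} F{\left(12 \right)} = \frac{158}{-45} \cdot 12 \left(9 + 12\right) = 158 \left(- \frac{1}{45}\right) 12 \cdot 21 = \left(- \frac{158}{45}\right) 252 = - \frac{4424}{5}$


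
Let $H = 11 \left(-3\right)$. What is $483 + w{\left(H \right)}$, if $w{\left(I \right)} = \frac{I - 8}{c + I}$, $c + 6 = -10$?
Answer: $\frac{23708}{49} \approx 483.84$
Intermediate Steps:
$H = -33$
$c = -16$ ($c = -6 - 10 = -16$)
$w{\left(I \right)} = \frac{-8 + I}{-16 + I}$ ($w{\left(I \right)} = \frac{I - 8}{-16 + I} = \frac{-8 + I}{-16 + I}$)
$483 + w{\left(H \right)} = 483 + \frac{-8 - 33}{-16 - 33} = 483 + \frac{1}{-49} \left(-41\right) = 483 - - \frac{41}{49} = 483 + \frac{41}{49} = \frac{23708}{49}$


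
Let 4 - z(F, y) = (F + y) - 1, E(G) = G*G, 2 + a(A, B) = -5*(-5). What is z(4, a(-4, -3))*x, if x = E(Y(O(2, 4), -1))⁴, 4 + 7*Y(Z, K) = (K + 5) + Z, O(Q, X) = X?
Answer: -1441792/5764801 ≈ -0.25010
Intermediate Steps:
a(A, B) = 23 (a(A, B) = -2 - 5*(-5) = -2 + 25 = 23)
Y(Z, K) = ⅐ + K/7 + Z/7 (Y(Z, K) = -4/7 + ((K + 5) + Z)/7 = -4/7 + ((5 + K) + Z)/7 = -4/7 + (5 + K + Z)/7 = -4/7 + (5/7 + K/7 + Z/7) = ⅐ + K/7 + Z/7)
E(G) = G²
x = 65536/5764801 (x = ((⅐ + (⅐)*(-1) + (⅐)*4)²)⁴ = ((⅐ - ⅐ + 4/7)²)⁴ = ((4/7)²)⁴ = (16/49)⁴ = 65536/5764801 ≈ 0.011368)
z(F, y) = 5 - F - y (z(F, y) = 4 - ((F + y) - 1) = 4 - (-1 + F + y) = 4 + (1 - F - y) = 5 - F - y)
z(4, a(-4, -3))*x = (5 - 1*4 - 1*23)*(65536/5764801) = (5 - 4 - 23)*(65536/5764801) = -22*65536/5764801 = -1441792/5764801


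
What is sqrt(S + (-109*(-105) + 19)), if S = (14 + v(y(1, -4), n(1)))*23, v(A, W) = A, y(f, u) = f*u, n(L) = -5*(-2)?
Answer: sqrt(11694) ≈ 108.14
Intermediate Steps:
n(L) = 10
S = 230 (S = (14 + 1*(-4))*23 = (14 - 4)*23 = 10*23 = 230)
sqrt(S + (-109*(-105) + 19)) = sqrt(230 + (-109*(-105) + 19)) = sqrt(230 + (11445 + 19)) = sqrt(230 + 11464) = sqrt(11694)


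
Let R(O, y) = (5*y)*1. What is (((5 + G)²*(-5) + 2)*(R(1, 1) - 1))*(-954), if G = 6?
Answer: 2301048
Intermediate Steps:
R(O, y) = 5*y
(((5 + G)²*(-5) + 2)*(R(1, 1) - 1))*(-954) = (((5 + 6)²*(-5) + 2)*(5*1 - 1))*(-954) = ((11²*(-5) + 2)*(5 - 1))*(-954) = ((121*(-5) + 2)*4)*(-954) = ((-605 + 2)*4)*(-954) = -603*4*(-954) = -2412*(-954) = 2301048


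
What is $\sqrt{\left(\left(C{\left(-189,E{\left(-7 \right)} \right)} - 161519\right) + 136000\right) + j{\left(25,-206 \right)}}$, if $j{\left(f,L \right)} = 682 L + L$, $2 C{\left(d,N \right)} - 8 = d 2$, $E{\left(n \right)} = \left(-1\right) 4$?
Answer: $i \sqrt{166402} \approx 407.92 i$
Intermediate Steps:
$E{\left(n \right)} = -4$
$C{\left(d,N \right)} = 4 + d$ ($C{\left(d,N \right)} = 4 + \frac{d 2}{2} = 4 + \frac{2 d}{2} = 4 + d$)
$j{\left(f,L \right)} = 683 L$
$\sqrt{\left(\left(C{\left(-189,E{\left(-7 \right)} \right)} - 161519\right) + 136000\right) + j{\left(25,-206 \right)}} = \sqrt{\left(\left(\left(4 - 189\right) - 161519\right) + 136000\right) + 683 \left(-206\right)} = \sqrt{\left(\left(-185 - 161519\right) + 136000\right) - 140698} = \sqrt{\left(-161704 + 136000\right) - 140698} = \sqrt{-25704 - 140698} = \sqrt{-166402} = i \sqrt{166402}$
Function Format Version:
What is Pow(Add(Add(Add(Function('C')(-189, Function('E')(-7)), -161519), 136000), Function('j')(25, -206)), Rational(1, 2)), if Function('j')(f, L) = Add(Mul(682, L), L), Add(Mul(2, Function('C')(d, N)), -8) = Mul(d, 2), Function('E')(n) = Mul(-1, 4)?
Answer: Mul(I, Pow(166402, Rational(1, 2))) ≈ Mul(407.92, I)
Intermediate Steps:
Function('E')(n) = -4
Function('C')(d, N) = Add(4, d) (Function('C')(d, N) = Add(4, Mul(Rational(1, 2), Mul(d, 2))) = Add(4, Mul(Rational(1, 2), Mul(2, d))) = Add(4, d))
Function('j')(f, L) = Mul(683, L)
Pow(Add(Add(Add(Function('C')(-189, Function('E')(-7)), -161519), 136000), Function('j')(25, -206)), Rational(1, 2)) = Pow(Add(Add(Add(Add(4, -189), -161519), 136000), Mul(683, -206)), Rational(1, 2)) = Pow(Add(Add(Add(-185, -161519), 136000), -140698), Rational(1, 2)) = Pow(Add(Add(-161704, 136000), -140698), Rational(1, 2)) = Pow(Add(-25704, -140698), Rational(1, 2)) = Pow(-166402, Rational(1, 2)) = Mul(I, Pow(166402, Rational(1, 2)))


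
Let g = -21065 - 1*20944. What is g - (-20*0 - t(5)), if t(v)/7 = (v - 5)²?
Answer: -42009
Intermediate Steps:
t(v) = 7*(-5 + v)² (t(v) = 7*(v - 5)² = 7*(-5 + v)²)
g = -42009 (g = -21065 - 20944 = -42009)
g - (-20*0 - t(5)) = -42009 - (-20*0 - 7*(-5 + 5)²) = -42009 - (0 - 7*0²) = -42009 - (0 - 7*0) = -42009 - (0 - 1*0) = -42009 - (0 + 0) = -42009 - 1*0 = -42009 + 0 = -42009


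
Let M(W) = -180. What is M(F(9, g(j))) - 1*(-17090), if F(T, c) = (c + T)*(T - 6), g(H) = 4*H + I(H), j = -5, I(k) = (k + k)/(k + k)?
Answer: 16910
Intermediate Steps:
I(k) = 1 (I(k) = (2*k)/((2*k)) = (2*k)*(1/(2*k)) = 1)
g(H) = 1 + 4*H (g(H) = 4*H + 1 = 1 + 4*H)
F(T, c) = (-6 + T)*(T + c) (F(T, c) = (T + c)*(-6 + T) = (-6 + T)*(T + c))
M(F(9, g(j))) - 1*(-17090) = -180 - 1*(-17090) = -180 + 17090 = 16910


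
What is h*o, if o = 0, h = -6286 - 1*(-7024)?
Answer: 0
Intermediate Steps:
h = 738 (h = -6286 + 7024 = 738)
h*o = 738*0 = 0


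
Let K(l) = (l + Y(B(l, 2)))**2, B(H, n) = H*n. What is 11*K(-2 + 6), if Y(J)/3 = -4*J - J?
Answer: 148016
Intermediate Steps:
Y(J) = -15*J (Y(J) = 3*(-4*J - J) = 3*(-5*J) = -15*J)
K(l) = 841*l**2 (K(l) = (l - 15*l*2)**2 = (l - 30*l)**2 = (-29*l)**2 = 841*l**2)
11*K(-2 + 6) = 11*(841*(-2 + 6)**2) = 11*(841*4**2) = 11*(841*16) = 11*13456 = 148016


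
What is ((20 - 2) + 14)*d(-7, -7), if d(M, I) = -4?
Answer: -128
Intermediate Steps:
((20 - 2) + 14)*d(-7, -7) = ((20 - 2) + 14)*(-4) = (18 + 14)*(-4) = 32*(-4) = -128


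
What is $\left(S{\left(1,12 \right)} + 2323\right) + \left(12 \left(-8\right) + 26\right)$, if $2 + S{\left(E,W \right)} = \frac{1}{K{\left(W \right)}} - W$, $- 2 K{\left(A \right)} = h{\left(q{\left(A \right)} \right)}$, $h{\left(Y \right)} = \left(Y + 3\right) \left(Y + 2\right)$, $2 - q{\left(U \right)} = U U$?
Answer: $\frac{21785469}{9730} \approx 2239.0$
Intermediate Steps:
$q{\left(U \right)} = 2 - U^{2}$ ($q{\left(U \right)} = 2 - U U = 2 - U^{2}$)
$h{\left(Y \right)} = \left(2 + Y\right) \left(3 + Y\right)$ ($h{\left(Y \right)} = \left(3 + Y\right) \left(2 + Y\right) = \left(2 + Y\right) \left(3 + Y\right)$)
$K{\left(A \right)} = -8 - \frac{\left(2 - A^{2}\right)^{2}}{2} + \frac{5 A^{2}}{2}$ ($K{\left(A \right)} = - \frac{6 + \left(2 - A^{2}\right)^{2} + 5 \left(2 - A^{2}\right)}{2} = - \frac{6 + \left(2 - A^{2}\right)^{2} - \left(-10 + 5 A^{2}\right)}{2} = - \frac{16 + \left(2 - A^{2}\right)^{2} - 5 A^{2}}{2} = -8 - \frac{\left(2 - A^{2}\right)^{2}}{2} + \frac{5 A^{2}}{2}$)
$S{\left(E,W \right)} = -2 + \frac{1}{-10 - \frac{W^{4}}{2} + \frac{9 W^{2}}{2}} - W$ ($S{\left(E,W \right)} = -2 - \left(W - \frac{1}{-10 - \frac{W^{4}}{2} + \frac{9 W^{2}}{2}}\right) = -2 + \frac{1}{-10 - \frac{W^{4}}{2} + \frac{9 W^{2}}{2}} - W$)
$\left(S{\left(1,12 \right)} + 2323\right) + \left(12 \left(-8\right) + 26\right) = \left(\frac{-2 + \left(-2 - 12\right) \left(16 + \left(-2 + 12^{2}\right)^{2} - 5 \cdot 12^{2}\right)}{16 + \left(-2 + 12^{2}\right)^{2} - 5 \cdot 12^{2}} + 2323\right) + \left(12 \left(-8\right) + 26\right) = \left(\frac{-2 + \left(-2 - 12\right) \left(16 + \left(-2 + 144\right)^{2} - 720\right)}{16 + \left(-2 + 144\right)^{2} - 720} + 2323\right) + \left(-96 + 26\right) = \left(\frac{-2 - 14 \left(16 + 142^{2} - 720\right)}{16 + 142^{2} - 720} + 2323\right) - 70 = \left(\frac{-2 - 14 \left(16 + 20164 - 720\right)}{16 + 20164 - 720} + 2323\right) - 70 = \left(\frac{-2 - 272440}{19460} + 2323\right) - 70 = \left(\frac{1}{19460} \left(-272442\right) + 2323\right) - 70 = \left(- \frac{136221}{9730} + 2323\right) - 70 = \frac{22466569}{9730} - 70 = \frac{21785469}{9730}$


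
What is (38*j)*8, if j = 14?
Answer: 4256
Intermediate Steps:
(38*j)*8 = (38*14)*8 = 532*8 = 4256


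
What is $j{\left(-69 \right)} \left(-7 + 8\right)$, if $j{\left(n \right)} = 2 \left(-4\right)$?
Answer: $-8$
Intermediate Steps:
$j{\left(n \right)} = -8$
$j{\left(-69 \right)} \left(-7 + 8\right) = - 8 \left(-7 + 8\right) = \left(-8\right) 1 = -8$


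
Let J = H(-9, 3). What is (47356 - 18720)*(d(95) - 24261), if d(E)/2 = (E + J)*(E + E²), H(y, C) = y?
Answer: 44224837044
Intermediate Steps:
J = -9
d(E) = 2*(-9 + E)*(E + E²) (d(E) = 2*((E - 9)*(E + E²)) = 2*((-9 + E)*(E + E²)) = 2*(-9 + E)*(E + E²))
(47356 - 18720)*(d(95) - 24261) = (47356 - 18720)*(2*95*(-9 + 95² - 8*95) - 24261) = 28636*(2*95*(-9 + 9025 - 760) - 24261) = 28636*(2*95*8256 - 24261) = 28636*(1568640 - 24261) = 28636*1544379 = 44224837044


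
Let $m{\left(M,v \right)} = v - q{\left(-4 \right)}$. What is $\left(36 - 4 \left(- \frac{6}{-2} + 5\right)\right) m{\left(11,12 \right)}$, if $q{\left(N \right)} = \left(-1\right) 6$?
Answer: $72$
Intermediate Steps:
$q{\left(N \right)} = -6$
$m{\left(M,v \right)} = 6 + v$ ($m{\left(M,v \right)} = v - -6 = v + 6 = 6 + v$)
$\left(36 - 4 \left(- \frac{6}{-2} + 5\right)\right) m{\left(11,12 \right)} = \left(36 - 4 \left(- \frac{6}{-2} + 5\right)\right) \left(6 + 12\right) = \left(36 - 4 \left(\left(-6\right) \left(- \frac{1}{2}\right) + 5\right)\right) 18 = \left(36 - 4 \left(3 + 5\right)\right) 18 = \left(36 - 32\right) 18 = 4 \cdot 18 = 72$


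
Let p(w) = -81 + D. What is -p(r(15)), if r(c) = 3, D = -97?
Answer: 178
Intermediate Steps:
p(w) = -178 (p(w) = -81 - 97 = -178)
-p(r(15)) = -1*(-178) = 178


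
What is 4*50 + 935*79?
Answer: 74065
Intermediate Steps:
4*50 + 935*79 = 200 + 73865 = 74065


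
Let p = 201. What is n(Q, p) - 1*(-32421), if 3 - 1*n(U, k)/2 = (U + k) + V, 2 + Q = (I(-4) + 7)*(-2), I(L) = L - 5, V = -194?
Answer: 32409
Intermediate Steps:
I(L) = -5 + L
Q = 2 (Q = -2 + ((-5 - 4) + 7)*(-2) = -2 + (-9 + 7)*(-2) = -2 - 2*(-2) = -2 + 4 = 2)
n(U, k) = 394 - 2*U - 2*k (n(U, k) = 6 - 2*((U + k) - 194) = 6 - 2*(-194 + U + k) = 6 + (388 - 2*U - 2*k) = 394 - 2*U - 2*k)
n(Q, p) - 1*(-32421) = (394 - 2*2 - 2*201) - 1*(-32421) = (394 - 4 - 402) + 32421 = -12 + 32421 = 32409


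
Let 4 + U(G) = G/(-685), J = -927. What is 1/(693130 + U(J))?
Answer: 685/474792237 ≈ 1.4427e-6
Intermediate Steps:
U(G) = -4 - G/685 (U(G) = -4 + G/(-685) = -4 + G*(-1/685) = -4 - G/685)
1/(693130 + U(J)) = 1/(693130 + (-4 - 1/685*(-927))) = 1/(693130 + (-4 + 927/685)) = 1/(693130 - 1813/685) = 1/(474792237/685) = 685/474792237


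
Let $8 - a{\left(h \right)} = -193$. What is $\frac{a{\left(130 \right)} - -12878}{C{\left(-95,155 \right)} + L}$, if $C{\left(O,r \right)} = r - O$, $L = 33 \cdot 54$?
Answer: $\frac{13079}{2032} \approx 6.4365$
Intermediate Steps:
$L = 1782$
$a{\left(h \right)} = 201$ ($a{\left(h \right)} = 8 - -193 = 8 + 193 = 201$)
$\frac{a{\left(130 \right)} - -12878}{C{\left(-95,155 \right)} + L} = \frac{201 - -12878}{\left(155 - -95\right) + 1782} = \frac{201 + \left(-2560 + 15438\right)}{\left(155 + 95\right) + 1782} = \frac{201 + 12878}{250 + 1782} = \frac{13079}{2032}$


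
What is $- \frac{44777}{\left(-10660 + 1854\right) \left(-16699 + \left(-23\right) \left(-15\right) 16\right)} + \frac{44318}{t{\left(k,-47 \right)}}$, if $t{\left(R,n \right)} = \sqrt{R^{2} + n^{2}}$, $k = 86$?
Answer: $- \frac{44777}{98442274} + \frac{44318 \sqrt{9605}}{9605} \approx 452.2$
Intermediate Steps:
$- \frac{44777}{\left(-10660 + 1854\right) \left(-16699 + \left(-23\right) \left(-15\right) 16\right)} + \frac{44318}{t{\left(k,-47 \right)}} = - \frac{44777}{\left(-10660 + 1854\right) \left(-16699 + \left(-23\right) \left(-15\right) 16\right)} + \frac{44318}{\sqrt{86^{2} + \left(-47\right)^{2}}} = - \frac{44777}{\left(-8806\right) \left(-16699 + 345 \cdot 16\right)} + \frac{44318}{\sqrt{7396 + 2209}} = - \frac{44777}{\left(-8806\right) \left(-16699 + 5520\right)} + \frac{44318}{\sqrt{9605}} = - \frac{44777}{\left(-8806\right) \left(-11179\right)} + 44318 \frac{\sqrt{9605}}{9605} = - \frac{44777}{98442274} + \frac{44318 \sqrt{9605}}{9605}$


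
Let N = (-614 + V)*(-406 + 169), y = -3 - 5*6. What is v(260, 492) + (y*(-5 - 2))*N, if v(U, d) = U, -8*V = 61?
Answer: 272258911/8 ≈ 3.4032e+7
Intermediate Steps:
V = -61/8 (V = -⅛*61 = -61/8 ≈ -7.6250)
y = -33 (y = -3 - 30 = -33)
N = 1178601/8 (N = (-614 - 61/8)*(-406 + 169) = -4973/8*(-237) = 1178601/8 ≈ 1.4733e+5)
v(260, 492) + (y*(-5 - 2))*N = 260 - 33*(-5 - 2)*(1178601/8) = 260 - 33*(-7)*(1178601/8) = 260 + 231*(1178601/8) = 260 + 272256831/8 = 272258911/8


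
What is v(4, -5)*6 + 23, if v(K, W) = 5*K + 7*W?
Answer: -67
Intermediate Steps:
v(4, -5)*6 + 23 = (5*4 + 7*(-5))*6 + 23 = (20 - 35)*6 + 23 = -15*6 + 23 = -90 + 23 = -67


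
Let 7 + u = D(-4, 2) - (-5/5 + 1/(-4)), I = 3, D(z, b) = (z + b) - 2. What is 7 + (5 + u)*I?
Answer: -29/4 ≈ -7.2500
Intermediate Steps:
D(z, b) = -2 + b + z (D(z, b) = (b + z) - 2 = -2 + b + z)
u = -39/4 (u = -7 + ((-2 + 2 - 4) - (-5/5 + 1/(-4))) = -7 + (-4 - (-5*⅕ + 1*(-¼))) = -7 + (-4 - (-1 - ¼)) = -7 + (-4 - 1*(-5/4)) = -7 + (-4 + 5/4) = -7 - 11/4 = -39/4 ≈ -9.7500)
7 + (5 + u)*I = 7 + (5 - 39/4)*3 = 7 - 19/4*3 = 7 - 57/4 = -29/4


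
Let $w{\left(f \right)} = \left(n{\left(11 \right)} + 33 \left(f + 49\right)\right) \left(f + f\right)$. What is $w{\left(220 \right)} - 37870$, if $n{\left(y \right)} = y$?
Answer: $3872850$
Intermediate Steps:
$w{\left(f \right)} = 2 f \left(1628 + 33 f\right)$ ($w{\left(f \right)} = \left(11 + 33 \left(f + 49\right)\right) \left(f + f\right) = \left(11 + 33 \left(49 + f\right)\right) 2 f = \left(11 + \left(1617 + 33 f\right)\right) 2 f = \left(1628 + 33 f\right) 2 f = 2 f \left(1628 + 33 f\right)$)
$w{\left(220 \right)} - 37870 = 22 \cdot 220 \left(148 + 3 \cdot 220\right) - 37870 = 22 \cdot 220 \left(148 + 660\right) - 37870 = 22 \cdot 220 \cdot 808 - 37870 = 3910720 - 37870 = 3872850$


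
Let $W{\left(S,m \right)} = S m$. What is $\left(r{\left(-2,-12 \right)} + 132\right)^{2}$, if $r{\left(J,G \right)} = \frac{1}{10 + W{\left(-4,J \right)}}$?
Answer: $\frac{5650129}{324} \approx 17439.0$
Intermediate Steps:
$r{\left(J,G \right)} = \frac{1}{10 - 4 J}$
$\left(r{\left(-2,-12 \right)} + 132\right)^{2} = \left(- \frac{1}{-10 + 4 \left(-2\right)} + 132\right)^{2} = \left(- \frac{1}{-10 - 8} + 132\right)^{2} = \left(- \frac{1}{-18} + 132\right)^{2} = \left(\left(-1\right) \left(- \frac{1}{18}\right) + 132\right)^{2} = \left(\frac{1}{18} + 132\right)^{2} = \left(\frac{2377}{18}\right)^{2} = \frac{5650129}{324}$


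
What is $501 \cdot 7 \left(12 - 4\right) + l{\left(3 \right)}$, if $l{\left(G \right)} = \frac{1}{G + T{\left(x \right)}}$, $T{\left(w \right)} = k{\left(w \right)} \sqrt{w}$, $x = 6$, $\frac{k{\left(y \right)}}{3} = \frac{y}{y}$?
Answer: $\frac{420839}{15} + \frac{\sqrt{6}}{15} \approx 28056.0$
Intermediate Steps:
$k{\left(y \right)} = 3$ ($k{\left(y \right)} = 3 \frac{y}{y} = 3 \cdot 1 = 3$)
$T{\left(w \right)} = 3 \sqrt{w}$
$l{\left(G \right)} = \frac{1}{G + 3 \sqrt{6}}$
$501 \cdot 7 \left(12 - 4\right) + l{\left(3 \right)} = 501 \cdot 7 \left(12 - 4\right) + \frac{1}{3 + 3 \sqrt{6}} = 501 \cdot 7 \cdot 8 + \frac{1}{3 + 3 \sqrt{6}} = 501 \cdot 56 + \frac{1}{3 + 3 \sqrt{6}} = 28056 + \frac{1}{3 + 3 \sqrt{6}}$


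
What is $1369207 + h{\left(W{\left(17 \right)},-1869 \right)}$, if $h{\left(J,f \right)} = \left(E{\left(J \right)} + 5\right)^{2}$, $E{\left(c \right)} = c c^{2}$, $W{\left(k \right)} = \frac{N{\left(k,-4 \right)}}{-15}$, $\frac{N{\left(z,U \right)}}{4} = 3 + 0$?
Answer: $\frac{21394174096}{15625} \approx 1.3692 \cdot 10^{6}$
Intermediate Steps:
$N{\left(z,U \right)} = 12$ ($N{\left(z,U \right)} = 4 \left(3 + 0\right) = 4 \cdot 3 = 12$)
$W{\left(k \right)} = - \frac{4}{5}$ ($W{\left(k \right)} = \frac{12}{-15} = 12 \left(- \frac{1}{15}\right) = - \frac{4}{5}$)
$E{\left(c \right)} = c^{3}$
$h{\left(J,f \right)} = \left(5 + J^{3}\right)^{2}$ ($h{\left(J,f \right)} = \left(J^{3} + 5\right)^{2} = \left(5 + J^{3}\right)^{2}$)
$1369207 + h{\left(W{\left(17 \right)},-1869 \right)} = 1369207 + \left(5 + \left(- \frac{4}{5}\right)^{3}\right)^{2} = 1369207 + \left(5 - \frac{64}{125}\right)^{2} = 1369207 + \left(\frac{561}{125}\right)^{2} = 1369207 + \frac{314721}{15625} = \frac{21394174096}{15625}$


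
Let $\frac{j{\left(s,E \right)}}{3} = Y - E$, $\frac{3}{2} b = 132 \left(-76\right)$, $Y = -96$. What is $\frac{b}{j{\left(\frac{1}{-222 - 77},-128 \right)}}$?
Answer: $- \frac{209}{3} \approx -69.667$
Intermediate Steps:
$b = -6688$ ($b = \frac{2 \cdot 132 \left(-76\right)}{3} = \frac{2}{3} \left(-10032\right) = -6688$)
$j{\left(s,E \right)} = -288 - 3 E$ ($j{\left(s,E \right)} = 3 \left(-96 - E\right) = -288 - 3 E$)
$\frac{b}{j{\left(\frac{1}{-222 - 77},-128 \right)}} = - \frac{6688}{-288 - -384} = - \frac{6688}{-288 + 384} = - \frac{6688}{96} = \left(-6688\right) \frac{1}{96} = - \frac{209}{3}$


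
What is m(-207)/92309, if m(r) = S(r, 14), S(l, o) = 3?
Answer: 3/92309 ≈ 3.2500e-5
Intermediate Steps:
m(r) = 3
m(-207)/92309 = 3/92309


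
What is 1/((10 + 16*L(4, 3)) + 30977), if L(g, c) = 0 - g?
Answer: 1/30923 ≈ 3.2338e-5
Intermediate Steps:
L(g, c) = -g
1/((10 + 16*L(4, 3)) + 30977) = 1/((10 + 16*(-1*4)) + 30977) = 1/((10 + 16*(-4)) + 30977) = 1/((10 - 64) + 30977) = 1/(-54 + 30977) = 1/30923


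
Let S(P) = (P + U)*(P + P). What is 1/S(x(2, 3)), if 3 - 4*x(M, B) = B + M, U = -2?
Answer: ⅖ ≈ 0.40000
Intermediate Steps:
x(M, B) = ¾ - B/4 - M/4 (x(M, B) = ¾ - (B + M)/4 = ¾ + (-B/4 - M/4) = ¾ - B/4 - M/4)
S(P) = 2*P*(-2 + P) (S(P) = (P - 2)*(P + P) = (-2 + P)*(2*P) = 2*P*(-2 + P))
1/S(x(2, 3)) = 1/(2*(¾ - ¼*3 - ¼*2)*(-2 + (¾ - ¼*3 - ¼*2))) = 1/(2*(¾ - ¾ - ½)*(-2 + (¾ - ¾ - ½))) = 1/(2*(-½)*(-2 - ½)) = 1/(2*(-½)*(-5/2)) = 1/(5/2) = ⅖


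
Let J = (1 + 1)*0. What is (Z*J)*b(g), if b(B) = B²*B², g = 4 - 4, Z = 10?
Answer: 0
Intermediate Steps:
g = 0
J = 0 (J = 2*0 = 0)
b(B) = B⁴
(Z*J)*b(g) = (10*0)*0⁴ = 0*0 = 0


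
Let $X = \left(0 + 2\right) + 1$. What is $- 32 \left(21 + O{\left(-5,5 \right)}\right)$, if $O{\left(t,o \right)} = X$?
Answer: $-768$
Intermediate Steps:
$X = 3$ ($X = 2 + 1 = 3$)
$O{\left(t,o \right)} = 3$
$- 32 \left(21 + O{\left(-5,5 \right)}\right) = - 32 \left(21 + 3\right) = \left(-32\right) 24 = -768$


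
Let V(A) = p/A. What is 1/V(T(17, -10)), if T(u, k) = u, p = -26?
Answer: -17/26 ≈ -0.65385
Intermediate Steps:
V(A) = -26/A
1/V(T(17, -10)) = 1/(-26/17) = -17/26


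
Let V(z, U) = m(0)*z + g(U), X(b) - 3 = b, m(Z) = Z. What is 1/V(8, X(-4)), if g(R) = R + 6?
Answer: ⅕ ≈ 0.20000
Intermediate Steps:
g(R) = 6 + R
X(b) = 3 + b
V(z, U) = 6 + U (V(z, U) = 0*z + (6 + U) = 0 + (6 + U) = 6 + U)
1/V(8, X(-4)) = 1/(6 + (3 - 4)) = 1/(6 - 1) = 1/5 = ⅕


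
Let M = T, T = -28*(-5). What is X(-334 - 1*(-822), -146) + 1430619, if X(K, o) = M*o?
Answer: 1410179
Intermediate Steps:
T = 140
M = 140
X(K, o) = 140*o
X(-334 - 1*(-822), -146) + 1430619 = 140*(-146) + 1430619 = -20440 + 1430619 = 1410179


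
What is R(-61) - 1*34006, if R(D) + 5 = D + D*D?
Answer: -30351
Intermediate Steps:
R(D) = -5 + D + D² (R(D) = -5 + (D + D*D) = -5 + (D + D²) = -5 + D + D²)
R(-61) - 1*34006 = (-5 - 61 + (-61)²) - 1*34006 = (-5 - 61 + 3721) - 34006 = 3655 - 34006 = -30351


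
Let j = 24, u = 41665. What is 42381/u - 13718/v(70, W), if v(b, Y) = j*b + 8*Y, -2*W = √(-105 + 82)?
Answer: (-250180195*I + 84762*√23)/(83330*(√23 + 420*I)) ≈ -7.1472 - 0.093227*I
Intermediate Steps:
W = -I*√23/2 (W = -√(-105 + 82)/2 = -I*√23/2 ≈ -2.3979*I)
v(b, Y) = 8*Y + 24*b (v(b, Y) = 24*b + 8*Y = 8*Y + 24*b)
42381/u - 13718/v(70, W) = 42381/41665 - 13718/(8*(-I*√23/2) + 24*70) = 42381*(1/41665) - 13718/(-4*I*√23 + 1680) = 42381/41665 - 13718/(1680 - 4*I*√23)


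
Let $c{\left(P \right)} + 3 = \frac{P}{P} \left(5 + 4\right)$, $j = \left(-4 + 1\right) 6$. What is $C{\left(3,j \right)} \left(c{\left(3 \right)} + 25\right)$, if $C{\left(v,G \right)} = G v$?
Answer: $-1674$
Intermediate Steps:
$j = -18$ ($j = \left(-3\right) 6 = -18$)
$c{\left(P \right)} = 6$ ($c{\left(P \right)} = -3 + \frac{P}{P} \left(5 + 4\right) = -3 + 1 \cdot 9 = -3 + 9 = 6$)
$C{\left(3,j \right)} \left(c{\left(3 \right)} + 25\right) = \left(-18\right) 3 \left(6 + 25\right) = \left(-54\right) 31 = -1674$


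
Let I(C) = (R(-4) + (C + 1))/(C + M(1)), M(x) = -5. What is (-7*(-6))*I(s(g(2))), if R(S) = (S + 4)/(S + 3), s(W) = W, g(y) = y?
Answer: -42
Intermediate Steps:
R(S) = (4 + S)/(3 + S)
I(C) = (1 + C)/(-5 + C) (I(C) = ((4 - 4)/(3 - 4) + (C + 1))/(C - 5) = (0/(-1) + (1 + C))/(-5 + C) = (-1*0 + (1 + C))/(-5 + C) = (0 + (1 + C))/(-5 + C) = (1 + C)/(-5 + C))
(-7*(-6))*I(s(g(2))) = (-7*(-6))*((1 + 2)/(-5 + 2)) = 42*(3/(-3)) = 42*(-1/3*3) = 42*(-1) = -42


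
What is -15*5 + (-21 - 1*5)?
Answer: -101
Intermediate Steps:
-15*5 + (-21 - 1*5) = -75 + (-21 - 5) = -75 - 26 = -101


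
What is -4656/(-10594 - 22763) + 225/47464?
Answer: 76165903/527752216 ≈ 0.14432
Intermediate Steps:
-4656/(-10594 - 22763) + 225/47464 = -4656/(-33357) + 225*(1/47464) = -4656*(-1/33357) + 225/47464 = 1552/11119 + 225/47464 = 76165903/527752216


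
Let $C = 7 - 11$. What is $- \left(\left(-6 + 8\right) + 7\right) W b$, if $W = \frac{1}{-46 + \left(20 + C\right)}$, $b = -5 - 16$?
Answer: $- \frac{63}{10} \approx -6.3$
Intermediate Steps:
$C = -4$
$b = -21$ ($b = -5 - 16 = -21$)
$W = - \frac{1}{30}$ ($W = \frac{1}{-46 + \left(20 - 4\right)} = \frac{1}{-46 + 16} = \frac{1}{-30} = - \frac{1}{30} \approx -0.033333$)
$- \left(\left(-6 + 8\right) + 7\right) W b = - \left(\left(-6 + 8\right) + 7\right) \left(- \frac{1}{30}\right) \left(-21\right) = - \left(2 + 7\right) \left(- \frac{1}{30}\right) \left(-21\right) = - 9 \left(- \frac{1}{30}\right) \left(-21\right) = - \frac{\left(-3\right) \left(-21\right)}{10} = \left(-1\right) \frac{63}{10} = - \frac{63}{10}$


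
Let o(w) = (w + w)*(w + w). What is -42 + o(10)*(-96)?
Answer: -38442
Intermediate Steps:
o(w) = 4*w² (o(w) = (2*w)*(2*w) = 4*w²)
-42 + o(10)*(-96) = -42 + (4*10²)*(-96) = -42 + (4*100)*(-96) = -42 + 400*(-96) = -42 - 38400 = -38442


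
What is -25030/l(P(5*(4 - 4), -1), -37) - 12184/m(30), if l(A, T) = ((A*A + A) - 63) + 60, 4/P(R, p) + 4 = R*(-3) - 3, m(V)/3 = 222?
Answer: 135815294/17649 ≈ 7695.4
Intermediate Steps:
m(V) = 666 (m(V) = 3*222 = 666)
P(R, p) = 4/(-7 - 3*R) (P(R, p) = 4/(-4 + (R*(-3) - 3)) = 4/(-4 + (-3*R - 3)) = 4/(-4 + (-3 - 3*R)) = 4/(-7 - 3*R))
l(A, T) = -3 + A + A**2 (l(A, T) = ((A**2 + A) - 63) + 60 = ((A + A**2) - 63) + 60 = (-63 + A + A**2) + 60 = -3 + A + A**2)
-25030/l(P(5*(4 - 4), -1), -37) - 12184/m(30) = -25030/(-3 - 4/(7 + 3*(5*(4 - 4))) + (-4/(7 + 3*(5*(4 - 4))))**2) - 12184/666 = -25030/(-3 - 4/(7 + 3*(5*0)) + (-4/(7 + 3*(5*0)))**2) - 12184*1/666 = -25030/(-3 - 4/(7 + 3*0) + (-4/(7 + 3*0))**2) - 6092/333 = -25030/(-3 - 4/(7 + 0) + (-4/(7 + 0))**2) - 6092/333 = -25030/(-3 - 4/7 + (-4/7)**2) - 6092/333 = -25030/(-3 - 4/7 + 16/49) - 6092/333 = -25030/(-159/49) - 6092/333 = -25030*(-49/159) - 6092/333 = 1226470/159 - 6092/333 = 135815294/17649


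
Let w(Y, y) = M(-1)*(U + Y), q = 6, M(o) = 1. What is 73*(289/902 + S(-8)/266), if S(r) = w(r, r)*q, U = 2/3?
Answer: 1357289/119966 ≈ 11.314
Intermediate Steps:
U = ⅔ (U = 2*(⅓) = ⅔ ≈ 0.66667)
w(Y, y) = ⅔ + Y (w(Y, y) = 1*(⅔ + Y) = ⅔ + Y)
S(r) = 4 + 6*r (S(r) = (⅔ + r)*6 = 4 + 6*r)
73*(289/902 + S(-8)/266) = 73*(289/902 + (4 + 6*(-8))/266) = 73*(289*(1/902) + (4 - 48)*(1/266)) = 73*(289/902 - 44*1/266) = 73*(289/902 - 22/133) = 73*(18593/119966) = 1357289/119966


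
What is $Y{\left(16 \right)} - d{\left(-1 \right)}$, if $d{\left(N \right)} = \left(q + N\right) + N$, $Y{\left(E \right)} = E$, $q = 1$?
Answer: $17$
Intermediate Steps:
$d{\left(N \right)} = 1 + 2 N$ ($d{\left(N \right)} = \left(1 + N\right) + N = 1 + 2 N$)
$Y{\left(16 \right)} - d{\left(-1 \right)} = 16 - \left(1 + 2 \left(-1\right)\right) = 16 - \left(1 - 2\right) = 16 - -1 = 16 + 1 = 17$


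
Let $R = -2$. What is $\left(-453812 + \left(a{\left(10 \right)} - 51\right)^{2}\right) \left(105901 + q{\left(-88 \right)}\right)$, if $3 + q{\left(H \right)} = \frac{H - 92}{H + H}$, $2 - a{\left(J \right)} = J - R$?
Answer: $- \frac{2097224669687}{44} \approx -4.7664 \cdot 10^{10}$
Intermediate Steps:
$a{\left(J \right)} = - J$ ($a{\left(J \right)} = 2 - \left(J - -2\right) = 2 - \left(J + 2\right) = 2 - \left(2 + J\right) = - J$)
$q{\left(H \right)} = -3 + \frac{-92 + H}{2 H}$ ($q{\left(H \right)} = -3 + \frac{H - 92}{H + H} = -3 + \frac{-92 + H}{2 H}$)
$\left(-453812 + \left(a{\left(10 \right)} - 51\right)^{2}\right) \left(105901 + q{\left(-88 \right)}\right) = \left(-453812 + \left(\left(-1\right) 10 - 51\right)^{2}\right) \left(105901 - \left(\frac{5}{2} + \frac{46}{-88}\right)\right) = \left(-453812 + \left(-10 - 51\right)^{2}\right) \left(105901 - \frac{87}{44}\right) = \left(-453812 + \left(-61\right)^{2}\right) \left(105901 + \left(- \frac{5}{2} + \frac{23}{44}\right)\right) = \left(-453812 + 3721\right) \left(105901 - \frac{87}{44}\right) = \left(-450091\right) \frac{4659557}{44} = - \frac{2097224669687}{44}$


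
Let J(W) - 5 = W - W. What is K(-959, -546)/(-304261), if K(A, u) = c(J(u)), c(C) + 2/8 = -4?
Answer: 17/1217044 ≈ 1.3968e-5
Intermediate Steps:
J(W) = 5 (J(W) = 5 + (W - W) = 5 + 0 = 5)
c(C) = -17/4 (c(C) = -¼ - 4 = -17/4)
K(A, u) = -17/4
K(-959, -546)/(-304261) = -17/4/(-304261) = -17/4*(-1/304261) = 17/1217044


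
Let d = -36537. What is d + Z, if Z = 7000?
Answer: -29537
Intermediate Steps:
d + Z = -36537 + 7000 = -29537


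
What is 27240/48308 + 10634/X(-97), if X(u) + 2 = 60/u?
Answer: -6227835803/1533779 ≈ -4060.5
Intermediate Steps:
X(u) = -2 + 60/u
27240/48308 + 10634/X(-97) = 27240/48308 + 10634/(-2 + 60/(-97)) = 27240*(1/48308) + 10634/(-2 + 60*(-1/97)) = 6810/12077 + 10634/(-2 - 60/97) = 6810/12077 + 10634/(-254/97) = 6810/12077 + 10634*(-97/254) = 6810/12077 - 515749/127 = -6227835803/1533779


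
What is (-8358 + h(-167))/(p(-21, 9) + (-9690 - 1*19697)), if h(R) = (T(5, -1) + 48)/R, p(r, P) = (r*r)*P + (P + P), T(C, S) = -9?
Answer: 55833/169672 ≈ 0.32906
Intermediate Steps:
p(r, P) = 2*P + P*r**2 (p(r, P) = r**2*P + 2*P = P*r**2 + 2*P = 2*P + P*r**2)
h(R) = 39/R (h(R) = (-9 + 48)/R = 39/R)
(-8358 + h(-167))/(p(-21, 9) + (-9690 - 1*19697)) = (-8358 + 39/(-167))/(9*(2 + (-21)**2) + (-9690 - 1*19697)) = (-8358 + 39*(-1/167))/(9*(2 + 441) + (-9690 - 19697)) = (-8358 - 39/167)/(9*443 - 29387) = -1395825/(167*(3987 - 29387)) = -1395825/167/(-25400) = -1395825/167*(-1/25400) = 55833/169672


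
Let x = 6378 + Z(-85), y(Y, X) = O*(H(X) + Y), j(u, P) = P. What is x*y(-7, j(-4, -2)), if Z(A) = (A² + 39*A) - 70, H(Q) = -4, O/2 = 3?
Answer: -674388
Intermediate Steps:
O = 6 (O = 2*3 = 6)
Z(A) = -70 + A² + 39*A
y(Y, X) = -24 + 6*Y (y(Y, X) = 6*(-4 + Y) = -24 + 6*Y)
x = 10218 (x = 6378 + (-70 + (-85)² + 39*(-85)) = 6378 + (-70 + 7225 - 3315) = 6378 + 3840 = 10218)
x*y(-7, j(-4, -2)) = 10218*(-24 + 6*(-7)) = 10218*(-24 - 42) = 10218*(-66) = -674388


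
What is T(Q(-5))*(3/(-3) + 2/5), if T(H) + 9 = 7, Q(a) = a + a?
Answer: 6/5 ≈ 1.2000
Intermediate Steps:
Q(a) = 2*a
T(H) = -2 (T(H) = -9 + 7 = -2)
T(Q(-5))*(3/(-3) + 2/5) = -2*(3/(-3) + 2/5) = -2*(3*(-⅓) + 2*(⅕)) = -2*(-1 + ⅖) = -2*(-⅗) = 6/5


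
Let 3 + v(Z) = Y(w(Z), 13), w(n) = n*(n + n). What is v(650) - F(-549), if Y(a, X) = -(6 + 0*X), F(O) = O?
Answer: 540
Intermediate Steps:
w(n) = 2*n² (w(n) = n*(2*n) = 2*n²)
Y(a, X) = -6 (Y(a, X) = -(6 + 0) = -1*6 = -6)
v(Z) = -9 (v(Z) = -3 - 6 = -9)
v(650) - F(-549) = -9 - 1*(-549) = -9 + 549 = 540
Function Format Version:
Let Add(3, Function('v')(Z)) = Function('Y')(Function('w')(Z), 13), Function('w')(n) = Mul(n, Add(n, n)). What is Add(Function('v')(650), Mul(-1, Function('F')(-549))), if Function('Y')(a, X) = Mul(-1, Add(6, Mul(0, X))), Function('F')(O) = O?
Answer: 540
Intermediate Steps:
Function('w')(n) = Mul(2, Pow(n, 2)) (Function('w')(n) = Mul(n, Mul(2, n)) = Mul(2, Pow(n, 2)))
Function('Y')(a, X) = -6 (Function('Y')(a, X) = Mul(-1, Add(6, 0)) = Mul(-1, 6) = -6)
Function('v')(Z) = -9 (Function('v')(Z) = Add(-3, -6) = -9)
Add(Function('v')(650), Mul(-1, Function('F')(-549))) = Add(-9, Mul(-1, -549)) = Add(-9, 549) = 540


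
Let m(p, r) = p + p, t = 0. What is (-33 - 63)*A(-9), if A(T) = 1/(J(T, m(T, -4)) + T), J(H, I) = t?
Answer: 32/3 ≈ 10.667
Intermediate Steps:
m(p, r) = 2*p
J(H, I) = 0
A(T) = 1/T (A(T) = 1/(0 + T) = 1/T)
(-33 - 63)*A(-9) = (-33 - 63)/(-9) = -96*(-1/9) = 32/3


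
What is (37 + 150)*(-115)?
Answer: -21505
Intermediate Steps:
(37 + 150)*(-115) = 187*(-115) = -21505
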